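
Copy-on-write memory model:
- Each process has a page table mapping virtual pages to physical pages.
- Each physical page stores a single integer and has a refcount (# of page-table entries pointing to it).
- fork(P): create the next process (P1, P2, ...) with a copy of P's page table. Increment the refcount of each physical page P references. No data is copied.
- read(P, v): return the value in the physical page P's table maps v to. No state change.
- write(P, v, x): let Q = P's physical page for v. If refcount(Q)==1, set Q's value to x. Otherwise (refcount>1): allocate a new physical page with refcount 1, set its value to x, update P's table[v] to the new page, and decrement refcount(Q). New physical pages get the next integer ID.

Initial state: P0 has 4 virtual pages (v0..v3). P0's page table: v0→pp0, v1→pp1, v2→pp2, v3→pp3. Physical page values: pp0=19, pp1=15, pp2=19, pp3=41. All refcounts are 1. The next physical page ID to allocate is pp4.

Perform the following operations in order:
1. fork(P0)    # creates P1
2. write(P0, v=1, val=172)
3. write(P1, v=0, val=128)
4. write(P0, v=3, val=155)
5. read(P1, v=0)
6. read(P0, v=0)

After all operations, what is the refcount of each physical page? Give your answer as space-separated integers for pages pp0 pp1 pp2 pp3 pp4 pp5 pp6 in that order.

Op 1: fork(P0) -> P1. 4 ppages; refcounts: pp0:2 pp1:2 pp2:2 pp3:2
Op 2: write(P0, v1, 172). refcount(pp1)=2>1 -> COPY to pp4. 5 ppages; refcounts: pp0:2 pp1:1 pp2:2 pp3:2 pp4:1
Op 3: write(P1, v0, 128). refcount(pp0)=2>1 -> COPY to pp5. 6 ppages; refcounts: pp0:1 pp1:1 pp2:2 pp3:2 pp4:1 pp5:1
Op 4: write(P0, v3, 155). refcount(pp3)=2>1 -> COPY to pp6. 7 ppages; refcounts: pp0:1 pp1:1 pp2:2 pp3:1 pp4:1 pp5:1 pp6:1
Op 5: read(P1, v0) -> 128. No state change.
Op 6: read(P0, v0) -> 19. No state change.

Answer: 1 1 2 1 1 1 1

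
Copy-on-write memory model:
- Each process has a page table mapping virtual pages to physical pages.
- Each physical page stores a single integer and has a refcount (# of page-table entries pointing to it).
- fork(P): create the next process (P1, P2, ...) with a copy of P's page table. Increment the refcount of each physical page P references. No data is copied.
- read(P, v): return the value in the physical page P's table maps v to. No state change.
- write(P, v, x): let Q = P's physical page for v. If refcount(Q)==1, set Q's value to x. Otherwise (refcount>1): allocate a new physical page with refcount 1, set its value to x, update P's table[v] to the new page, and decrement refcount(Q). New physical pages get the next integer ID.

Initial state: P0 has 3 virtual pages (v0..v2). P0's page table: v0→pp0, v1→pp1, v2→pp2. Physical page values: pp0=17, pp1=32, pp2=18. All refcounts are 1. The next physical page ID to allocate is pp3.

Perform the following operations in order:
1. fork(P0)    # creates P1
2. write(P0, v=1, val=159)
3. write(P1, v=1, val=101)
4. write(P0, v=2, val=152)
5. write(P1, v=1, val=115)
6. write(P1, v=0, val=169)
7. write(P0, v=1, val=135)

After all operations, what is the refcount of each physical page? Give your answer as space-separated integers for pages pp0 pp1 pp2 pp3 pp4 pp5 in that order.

Answer: 1 1 1 1 1 1

Derivation:
Op 1: fork(P0) -> P1. 3 ppages; refcounts: pp0:2 pp1:2 pp2:2
Op 2: write(P0, v1, 159). refcount(pp1)=2>1 -> COPY to pp3. 4 ppages; refcounts: pp0:2 pp1:1 pp2:2 pp3:1
Op 3: write(P1, v1, 101). refcount(pp1)=1 -> write in place. 4 ppages; refcounts: pp0:2 pp1:1 pp2:2 pp3:1
Op 4: write(P0, v2, 152). refcount(pp2)=2>1 -> COPY to pp4. 5 ppages; refcounts: pp0:2 pp1:1 pp2:1 pp3:1 pp4:1
Op 5: write(P1, v1, 115). refcount(pp1)=1 -> write in place. 5 ppages; refcounts: pp0:2 pp1:1 pp2:1 pp3:1 pp4:1
Op 6: write(P1, v0, 169). refcount(pp0)=2>1 -> COPY to pp5. 6 ppages; refcounts: pp0:1 pp1:1 pp2:1 pp3:1 pp4:1 pp5:1
Op 7: write(P0, v1, 135). refcount(pp3)=1 -> write in place. 6 ppages; refcounts: pp0:1 pp1:1 pp2:1 pp3:1 pp4:1 pp5:1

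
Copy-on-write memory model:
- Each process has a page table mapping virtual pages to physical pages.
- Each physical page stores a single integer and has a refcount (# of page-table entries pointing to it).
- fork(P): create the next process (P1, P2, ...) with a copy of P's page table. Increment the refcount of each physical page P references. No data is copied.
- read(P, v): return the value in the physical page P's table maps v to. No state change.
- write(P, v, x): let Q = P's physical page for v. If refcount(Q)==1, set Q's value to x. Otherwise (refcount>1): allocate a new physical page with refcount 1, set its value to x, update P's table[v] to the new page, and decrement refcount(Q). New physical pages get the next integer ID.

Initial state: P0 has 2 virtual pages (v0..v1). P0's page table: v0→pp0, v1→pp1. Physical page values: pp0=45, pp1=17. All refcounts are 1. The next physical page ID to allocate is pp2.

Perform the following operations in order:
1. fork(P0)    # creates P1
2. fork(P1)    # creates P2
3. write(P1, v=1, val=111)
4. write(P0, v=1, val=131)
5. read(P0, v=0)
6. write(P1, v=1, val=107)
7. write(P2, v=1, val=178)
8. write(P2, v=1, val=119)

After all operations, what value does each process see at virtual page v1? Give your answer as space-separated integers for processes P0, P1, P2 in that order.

Answer: 131 107 119

Derivation:
Op 1: fork(P0) -> P1. 2 ppages; refcounts: pp0:2 pp1:2
Op 2: fork(P1) -> P2. 2 ppages; refcounts: pp0:3 pp1:3
Op 3: write(P1, v1, 111). refcount(pp1)=3>1 -> COPY to pp2. 3 ppages; refcounts: pp0:3 pp1:2 pp2:1
Op 4: write(P0, v1, 131). refcount(pp1)=2>1 -> COPY to pp3. 4 ppages; refcounts: pp0:3 pp1:1 pp2:1 pp3:1
Op 5: read(P0, v0) -> 45. No state change.
Op 6: write(P1, v1, 107). refcount(pp2)=1 -> write in place. 4 ppages; refcounts: pp0:3 pp1:1 pp2:1 pp3:1
Op 7: write(P2, v1, 178). refcount(pp1)=1 -> write in place. 4 ppages; refcounts: pp0:3 pp1:1 pp2:1 pp3:1
Op 8: write(P2, v1, 119). refcount(pp1)=1 -> write in place. 4 ppages; refcounts: pp0:3 pp1:1 pp2:1 pp3:1
P0: v1 -> pp3 = 131
P1: v1 -> pp2 = 107
P2: v1 -> pp1 = 119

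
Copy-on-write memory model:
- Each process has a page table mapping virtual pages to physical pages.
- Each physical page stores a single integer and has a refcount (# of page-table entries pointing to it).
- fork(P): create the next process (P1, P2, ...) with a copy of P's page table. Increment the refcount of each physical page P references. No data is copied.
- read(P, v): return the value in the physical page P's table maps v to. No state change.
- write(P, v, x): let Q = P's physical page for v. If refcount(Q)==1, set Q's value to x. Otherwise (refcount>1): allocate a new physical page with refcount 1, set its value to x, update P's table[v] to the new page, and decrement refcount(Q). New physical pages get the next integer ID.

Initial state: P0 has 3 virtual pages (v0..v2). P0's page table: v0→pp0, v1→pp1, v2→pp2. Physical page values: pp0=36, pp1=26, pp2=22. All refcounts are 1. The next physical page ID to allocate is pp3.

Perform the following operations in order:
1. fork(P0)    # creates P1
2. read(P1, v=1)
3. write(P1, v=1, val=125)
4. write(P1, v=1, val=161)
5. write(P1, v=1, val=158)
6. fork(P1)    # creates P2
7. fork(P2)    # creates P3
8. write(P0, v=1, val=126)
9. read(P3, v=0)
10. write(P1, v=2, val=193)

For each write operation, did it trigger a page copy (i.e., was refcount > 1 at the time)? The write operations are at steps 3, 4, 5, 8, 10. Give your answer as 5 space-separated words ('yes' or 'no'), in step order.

Op 1: fork(P0) -> P1. 3 ppages; refcounts: pp0:2 pp1:2 pp2:2
Op 2: read(P1, v1) -> 26. No state change.
Op 3: write(P1, v1, 125). refcount(pp1)=2>1 -> COPY to pp3. 4 ppages; refcounts: pp0:2 pp1:1 pp2:2 pp3:1
Op 4: write(P1, v1, 161). refcount(pp3)=1 -> write in place. 4 ppages; refcounts: pp0:2 pp1:1 pp2:2 pp3:1
Op 5: write(P1, v1, 158). refcount(pp3)=1 -> write in place. 4 ppages; refcounts: pp0:2 pp1:1 pp2:2 pp3:1
Op 6: fork(P1) -> P2. 4 ppages; refcounts: pp0:3 pp1:1 pp2:3 pp3:2
Op 7: fork(P2) -> P3. 4 ppages; refcounts: pp0:4 pp1:1 pp2:4 pp3:3
Op 8: write(P0, v1, 126). refcount(pp1)=1 -> write in place. 4 ppages; refcounts: pp0:4 pp1:1 pp2:4 pp3:3
Op 9: read(P3, v0) -> 36. No state change.
Op 10: write(P1, v2, 193). refcount(pp2)=4>1 -> COPY to pp4. 5 ppages; refcounts: pp0:4 pp1:1 pp2:3 pp3:3 pp4:1

yes no no no yes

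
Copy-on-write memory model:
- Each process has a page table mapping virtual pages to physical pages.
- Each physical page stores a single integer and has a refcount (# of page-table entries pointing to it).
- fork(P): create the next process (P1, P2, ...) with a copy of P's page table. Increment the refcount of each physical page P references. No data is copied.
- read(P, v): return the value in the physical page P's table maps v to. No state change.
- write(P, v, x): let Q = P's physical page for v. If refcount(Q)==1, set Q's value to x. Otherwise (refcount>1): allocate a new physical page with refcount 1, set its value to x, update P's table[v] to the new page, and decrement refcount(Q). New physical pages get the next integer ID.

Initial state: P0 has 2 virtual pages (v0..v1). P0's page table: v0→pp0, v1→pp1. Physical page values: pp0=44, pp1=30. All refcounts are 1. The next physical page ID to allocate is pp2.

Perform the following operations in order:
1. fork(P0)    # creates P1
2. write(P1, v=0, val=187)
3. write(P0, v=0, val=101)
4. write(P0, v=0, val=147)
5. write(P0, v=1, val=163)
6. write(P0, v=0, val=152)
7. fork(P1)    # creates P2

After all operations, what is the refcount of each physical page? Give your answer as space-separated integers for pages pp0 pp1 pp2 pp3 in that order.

Op 1: fork(P0) -> P1. 2 ppages; refcounts: pp0:2 pp1:2
Op 2: write(P1, v0, 187). refcount(pp0)=2>1 -> COPY to pp2. 3 ppages; refcounts: pp0:1 pp1:2 pp2:1
Op 3: write(P0, v0, 101). refcount(pp0)=1 -> write in place. 3 ppages; refcounts: pp0:1 pp1:2 pp2:1
Op 4: write(P0, v0, 147). refcount(pp0)=1 -> write in place. 3 ppages; refcounts: pp0:1 pp1:2 pp2:1
Op 5: write(P0, v1, 163). refcount(pp1)=2>1 -> COPY to pp3. 4 ppages; refcounts: pp0:1 pp1:1 pp2:1 pp3:1
Op 6: write(P0, v0, 152). refcount(pp0)=1 -> write in place. 4 ppages; refcounts: pp0:1 pp1:1 pp2:1 pp3:1
Op 7: fork(P1) -> P2. 4 ppages; refcounts: pp0:1 pp1:2 pp2:2 pp3:1

Answer: 1 2 2 1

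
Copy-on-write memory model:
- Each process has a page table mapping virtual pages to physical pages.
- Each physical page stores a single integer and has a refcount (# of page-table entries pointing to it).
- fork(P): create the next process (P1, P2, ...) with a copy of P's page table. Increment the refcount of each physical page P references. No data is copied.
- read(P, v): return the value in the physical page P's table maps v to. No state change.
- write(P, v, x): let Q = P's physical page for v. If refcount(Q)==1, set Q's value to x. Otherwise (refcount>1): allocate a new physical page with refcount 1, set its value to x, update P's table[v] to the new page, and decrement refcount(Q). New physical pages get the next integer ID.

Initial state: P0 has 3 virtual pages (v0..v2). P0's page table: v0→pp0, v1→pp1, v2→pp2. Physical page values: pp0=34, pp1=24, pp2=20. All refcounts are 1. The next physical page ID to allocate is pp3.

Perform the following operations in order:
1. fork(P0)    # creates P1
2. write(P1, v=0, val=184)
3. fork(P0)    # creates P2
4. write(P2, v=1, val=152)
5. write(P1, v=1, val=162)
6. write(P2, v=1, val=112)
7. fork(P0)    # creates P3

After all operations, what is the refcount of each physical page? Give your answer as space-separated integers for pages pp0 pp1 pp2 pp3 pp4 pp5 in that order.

Answer: 3 2 4 1 1 1

Derivation:
Op 1: fork(P0) -> P1. 3 ppages; refcounts: pp0:2 pp1:2 pp2:2
Op 2: write(P1, v0, 184). refcount(pp0)=2>1 -> COPY to pp3. 4 ppages; refcounts: pp0:1 pp1:2 pp2:2 pp3:1
Op 3: fork(P0) -> P2. 4 ppages; refcounts: pp0:2 pp1:3 pp2:3 pp3:1
Op 4: write(P2, v1, 152). refcount(pp1)=3>1 -> COPY to pp4. 5 ppages; refcounts: pp0:2 pp1:2 pp2:3 pp3:1 pp4:1
Op 5: write(P1, v1, 162). refcount(pp1)=2>1 -> COPY to pp5. 6 ppages; refcounts: pp0:2 pp1:1 pp2:3 pp3:1 pp4:1 pp5:1
Op 6: write(P2, v1, 112). refcount(pp4)=1 -> write in place. 6 ppages; refcounts: pp0:2 pp1:1 pp2:3 pp3:1 pp4:1 pp5:1
Op 7: fork(P0) -> P3. 6 ppages; refcounts: pp0:3 pp1:2 pp2:4 pp3:1 pp4:1 pp5:1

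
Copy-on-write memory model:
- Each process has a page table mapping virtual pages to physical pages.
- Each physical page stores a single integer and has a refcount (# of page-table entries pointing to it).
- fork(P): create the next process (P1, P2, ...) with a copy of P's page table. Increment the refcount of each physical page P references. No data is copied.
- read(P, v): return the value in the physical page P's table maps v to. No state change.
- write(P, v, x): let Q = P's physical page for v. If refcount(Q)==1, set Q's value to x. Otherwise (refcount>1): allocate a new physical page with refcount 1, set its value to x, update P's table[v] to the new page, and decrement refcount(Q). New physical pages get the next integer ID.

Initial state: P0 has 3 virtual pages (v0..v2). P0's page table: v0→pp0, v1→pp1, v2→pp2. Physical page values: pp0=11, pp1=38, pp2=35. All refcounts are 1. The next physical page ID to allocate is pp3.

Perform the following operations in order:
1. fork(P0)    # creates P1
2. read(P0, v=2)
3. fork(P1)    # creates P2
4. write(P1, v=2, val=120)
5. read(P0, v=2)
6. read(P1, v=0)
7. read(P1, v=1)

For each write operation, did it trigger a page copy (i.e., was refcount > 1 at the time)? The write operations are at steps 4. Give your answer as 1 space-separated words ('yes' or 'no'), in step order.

Op 1: fork(P0) -> P1. 3 ppages; refcounts: pp0:2 pp1:2 pp2:2
Op 2: read(P0, v2) -> 35. No state change.
Op 3: fork(P1) -> P2. 3 ppages; refcounts: pp0:3 pp1:3 pp2:3
Op 4: write(P1, v2, 120). refcount(pp2)=3>1 -> COPY to pp3. 4 ppages; refcounts: pp0:3 pp1:3 pp2:2 pp3:1
Op 5: read(P0, v2) -> 35. No state change.
Op 6: read(P1, v0) -> 11. No state change.
Op 7: read(P1, v1) -> 38. No state change.

yes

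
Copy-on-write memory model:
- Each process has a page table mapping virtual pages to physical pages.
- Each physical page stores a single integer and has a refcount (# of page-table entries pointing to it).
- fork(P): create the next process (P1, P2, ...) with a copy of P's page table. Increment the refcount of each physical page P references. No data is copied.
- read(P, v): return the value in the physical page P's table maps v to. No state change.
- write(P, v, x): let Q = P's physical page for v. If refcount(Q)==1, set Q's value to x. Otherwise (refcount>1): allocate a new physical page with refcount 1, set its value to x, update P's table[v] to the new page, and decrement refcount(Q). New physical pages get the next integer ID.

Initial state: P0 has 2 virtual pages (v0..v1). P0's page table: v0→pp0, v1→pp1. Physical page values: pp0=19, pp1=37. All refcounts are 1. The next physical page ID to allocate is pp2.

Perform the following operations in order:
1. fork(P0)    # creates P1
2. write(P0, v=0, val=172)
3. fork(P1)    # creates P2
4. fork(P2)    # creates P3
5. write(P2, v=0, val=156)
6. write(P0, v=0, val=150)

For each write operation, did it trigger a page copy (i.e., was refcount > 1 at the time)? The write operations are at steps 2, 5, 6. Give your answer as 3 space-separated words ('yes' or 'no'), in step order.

Op 1: fork(P0) -> P1. 2 ppages; refcounts: pp0:2 pp1:2
Op 2: write(P0, v0, 172). refcount(pp0)=2>1 -> COPY to pp2. 3 ppages; refcounts: pp0:1 pp1:2 pp2:1
Op 3: fork(P1) -> P2. 3 ppages; refcounts: pp0:2 pp1:3 pp2:1
Op 4: fork(P2) -> P3. 3 ppages; refcounts: pp0:3 pp1:4 pp2:1
Op 5: write(P2, v0, 156). refcount(pp0)=3>1 -> COPY to pp3. 4 ppages; refcounts: pp0:2 pp1:4 pp2:1 pp3:1
Op 6: write(P0, v0, 150). refcount(pp2)=1 -> write in place. 4 ppages; refcounts: pp0:2 pp1:4 pp2:1 pp3:1

yes yes no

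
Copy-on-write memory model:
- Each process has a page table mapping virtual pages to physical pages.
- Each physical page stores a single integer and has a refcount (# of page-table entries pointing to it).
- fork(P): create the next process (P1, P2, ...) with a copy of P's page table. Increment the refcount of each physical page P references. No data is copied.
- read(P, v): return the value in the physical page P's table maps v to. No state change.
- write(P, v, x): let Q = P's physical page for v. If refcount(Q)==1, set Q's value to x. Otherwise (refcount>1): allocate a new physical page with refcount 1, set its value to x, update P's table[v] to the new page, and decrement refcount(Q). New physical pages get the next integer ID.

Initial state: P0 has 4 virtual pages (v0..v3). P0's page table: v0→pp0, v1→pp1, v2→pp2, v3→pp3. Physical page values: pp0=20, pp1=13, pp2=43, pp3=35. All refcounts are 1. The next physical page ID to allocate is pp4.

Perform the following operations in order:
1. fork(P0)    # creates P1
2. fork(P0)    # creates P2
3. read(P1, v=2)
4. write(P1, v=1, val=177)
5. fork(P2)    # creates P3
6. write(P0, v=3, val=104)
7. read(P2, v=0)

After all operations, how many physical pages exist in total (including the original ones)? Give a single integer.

Op 1: fork(P0) -> P1. 4 ppages; refcounts: pp0:2 pp1:2 pp2:2 pp3:2
Op 2: fork(P0) -> P2. 4 ppages; refcounts: pp0:3 pp1:3 pp2:3 pp3:3
Op 3: read(P1, v2) -> 43. No state change.
Op 4: write(P1, v1, 177). refcount(pp1)=3>1 -> COPY to pp4. 5 ppages; refcounts: pp0:3 pp1:2 pp2:3 pp3:3 pp4:1
Op 5: fork(P2) -> P3. 5 ppages; refcounts: pp0:4 pp1:3 pp2:4 pp3:4 pp4:1
Op 6: write(P0, v3, 104). refcount(pp3)=4>1 -> COPY to pp5. 6 ppages; refcounts: pp0:4 pp1:3 pp2:4 pp3:3 pp4:1 pp5:1
Op 7: read(P2, v0) -> 20. No state change.

Answer: 6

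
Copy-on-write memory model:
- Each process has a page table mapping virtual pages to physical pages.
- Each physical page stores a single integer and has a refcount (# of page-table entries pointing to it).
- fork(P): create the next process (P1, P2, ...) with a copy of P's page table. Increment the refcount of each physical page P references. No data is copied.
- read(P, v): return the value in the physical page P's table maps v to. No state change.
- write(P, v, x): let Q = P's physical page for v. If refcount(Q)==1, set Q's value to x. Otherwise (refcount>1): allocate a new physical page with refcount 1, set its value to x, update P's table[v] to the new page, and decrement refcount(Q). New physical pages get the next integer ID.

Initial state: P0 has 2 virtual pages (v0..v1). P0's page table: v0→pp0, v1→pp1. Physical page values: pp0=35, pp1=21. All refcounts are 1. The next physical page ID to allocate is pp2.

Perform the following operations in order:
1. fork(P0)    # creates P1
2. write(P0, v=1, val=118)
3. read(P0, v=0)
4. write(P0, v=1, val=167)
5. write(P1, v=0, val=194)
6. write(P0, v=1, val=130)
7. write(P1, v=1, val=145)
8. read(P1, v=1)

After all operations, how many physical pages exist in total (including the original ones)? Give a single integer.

Op 1: fork(P0) -> P1. 2 ppages; refcounts: pp0:2 pp1:2
Op 2: write(P0, v1, 118). refcount(pp1)=2>1 -> COPY to pp2. 3 ppages; refcounts: pp0:2 pp1:1 pp2:1
Op 3: read(P0, v0) -> 35. No state change.
Op 4: write(P0, v1, 167). refcount(pp2)=1 -> write in place. 3 ppages; refcounts: pp0:2 pp1:1 pp2:1
Op 5: write(P1, v0, 194). refcount(pp0)=2>1 -> COPY to pp3. 4 ppages; refcounts: pp0:1 pp1:1 pp2:1 pp3:1
Op 6: write(P0, v1, 130). refcount(pp2)=1 -> write in place. 4 ppages; refcounts: pp0:1 pp1:1 pp2:1 pp3:1
Op 7: write(P1, v1, 145). refcount(pp1)=1 -> write in place. 4 ppages; refcounts: pp0:1 pp1:1 pp2:1 pp3:1
Op 8: read(P1, v1) -> 145. No state change.

Answer: 4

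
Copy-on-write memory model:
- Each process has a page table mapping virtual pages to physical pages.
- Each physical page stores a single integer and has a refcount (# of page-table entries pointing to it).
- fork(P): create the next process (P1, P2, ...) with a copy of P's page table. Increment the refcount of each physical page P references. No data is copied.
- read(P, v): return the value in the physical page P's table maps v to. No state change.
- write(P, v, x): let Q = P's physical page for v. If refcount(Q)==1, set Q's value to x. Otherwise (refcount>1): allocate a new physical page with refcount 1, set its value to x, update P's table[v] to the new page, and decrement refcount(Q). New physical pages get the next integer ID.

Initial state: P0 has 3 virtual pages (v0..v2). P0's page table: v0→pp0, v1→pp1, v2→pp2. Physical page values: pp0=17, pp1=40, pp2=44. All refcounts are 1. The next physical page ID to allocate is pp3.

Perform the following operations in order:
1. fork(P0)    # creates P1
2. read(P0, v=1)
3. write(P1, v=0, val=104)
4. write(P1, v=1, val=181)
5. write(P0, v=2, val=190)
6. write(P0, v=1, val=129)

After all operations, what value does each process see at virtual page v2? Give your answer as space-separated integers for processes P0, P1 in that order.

Op 1: fork(P0) -> P1. 3 ppages; refcounts: pp0:2 pp1:2 pp2:2
Op 2: read(P0, v1) -> 40. No state change.
Op 3: write(P1, v0, 104). refcount(pp0)=2>1 -> COPY to pp3. 4 ppages; refcounts: pp0:1 pp1:2 pp2:2 pp3:1
Op 4: write(P1, v1, 181). refcount(pp1)=2>1 -> COPY to pp4. 5 ppages; refcounts: pp0:1 pp1:1 pp2:2 pp3:1 pp4:1
Op 5: write(P0, v2, 190). refcount(pp2)=2>1 -> COPY to pp5. 6 ppages; refcounts: pp0:1 pp1:1 pp2:1 pp3:1 pp4:1 pp5:1
Op 6: write(P0, v1, 129). refcount(pp1)=1 -> write in place. 6 ppages; refcounts: pp0:1 pp1:1 pp2:1 pp3:1 pp4:1 pp5:1
P0: v2 -> pp5 = 190
P1: v2 -> pp2 = 44

Answer: 190 44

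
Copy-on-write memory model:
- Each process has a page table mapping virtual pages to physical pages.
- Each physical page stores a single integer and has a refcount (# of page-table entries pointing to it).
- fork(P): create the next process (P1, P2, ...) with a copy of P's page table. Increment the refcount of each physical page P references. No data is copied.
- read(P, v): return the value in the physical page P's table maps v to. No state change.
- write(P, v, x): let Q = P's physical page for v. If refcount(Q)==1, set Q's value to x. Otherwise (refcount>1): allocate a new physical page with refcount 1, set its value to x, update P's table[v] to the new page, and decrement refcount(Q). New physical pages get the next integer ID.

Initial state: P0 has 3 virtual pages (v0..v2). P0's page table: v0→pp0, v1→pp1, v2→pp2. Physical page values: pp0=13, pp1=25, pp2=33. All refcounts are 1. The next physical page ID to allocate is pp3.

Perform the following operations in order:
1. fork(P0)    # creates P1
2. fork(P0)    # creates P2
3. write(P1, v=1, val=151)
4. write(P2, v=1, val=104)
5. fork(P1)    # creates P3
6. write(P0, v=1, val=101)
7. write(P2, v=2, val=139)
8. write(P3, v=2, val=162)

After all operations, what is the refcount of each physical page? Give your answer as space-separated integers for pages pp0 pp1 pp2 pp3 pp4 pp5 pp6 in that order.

Answer: 4 1 2 2 1 1 1

Derivation:
Op 1: fork(P0) -> P1. 3 ppages; refcounts: pp0:2 pp1:2 pp2:2
Op 2: fork(P0) -> P2. 3 ppages; refcounts: pp0:3 pp1:3 pp2:3
Op 3: write(P1, v1, 151). refcount(pp1)=3>1 -> COPY to pp3. 4 ppages; refcounts: pp0:3 pp1:2 pp2:3 pp3:1
Op 4: write(P2, v1, 104). refcount(pp1)=2>1 -> COPY to pp4. 5 ppages; refcounts: pp0:3 pp1:1 pp2:3 pp3:1 pp4:1
Op 5: fork(P1) -> P3. 5 ppages; refcounts: pp0:4 pp1:1 pp2:4 pp3:2 pp4:1
Op 6: write(P0, v1, 101). refcount(pp1)=1 -> write in place. 5 ppages; refcounts: pp0:4 pp1:1 pp2:4 pp3:2 pp4:1
Op 7: write(P2, v2, 139). refcount(pp2)=4>1 -> COPY to pp5. 6 ppages; refcounts: pp0:4 pp1:1 pp2:3 pp3:2 pp4:1 pp5:1
Op 8: write(P3, v2, 162). refcount(pp2)=3>1 -> COPY to pp6. 7 ppages; refcounts: pp0:4 pp1:1 pp2:2 pp3:2 pp4:1 pp5:1 pp6:1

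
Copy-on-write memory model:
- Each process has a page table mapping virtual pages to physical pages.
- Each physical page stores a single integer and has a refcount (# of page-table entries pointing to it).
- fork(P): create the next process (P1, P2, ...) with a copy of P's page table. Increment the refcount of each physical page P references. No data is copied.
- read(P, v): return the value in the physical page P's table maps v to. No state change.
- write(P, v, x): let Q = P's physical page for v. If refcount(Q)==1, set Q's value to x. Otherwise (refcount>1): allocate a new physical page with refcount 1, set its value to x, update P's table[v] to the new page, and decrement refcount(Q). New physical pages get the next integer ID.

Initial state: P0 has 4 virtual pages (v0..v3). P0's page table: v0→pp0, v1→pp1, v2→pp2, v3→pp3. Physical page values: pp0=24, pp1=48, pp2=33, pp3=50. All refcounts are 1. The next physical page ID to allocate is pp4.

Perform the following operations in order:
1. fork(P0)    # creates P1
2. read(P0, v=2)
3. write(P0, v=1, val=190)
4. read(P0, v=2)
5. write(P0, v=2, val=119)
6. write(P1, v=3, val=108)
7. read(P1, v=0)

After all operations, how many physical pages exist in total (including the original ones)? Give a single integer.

Op 1: fork(P0) -> P1. 4 ppages; refcounts: pp0:2 pp1:2 pp2:2 pp3:2
Op 2: read(P0, v2) -> 33. No state change.
Op 3: write(P0, v1, 190). refcount(pp1)=2>1 -> COPY to pp4. 5 ppages; refcounts: pp0:2 pp1:1 pp2:2 pp3:2 pp4:1
Op 4: read(P0, v2) -> 33. No state change.
Op 5: write(P0, v2, 119). refcount(pp2)=2>1 -> COPY to pp5. 6 ppages; refcounts: pp0:2 pp1:1 pp2:1 pp3:2 pp4:1 pp5:1
Op 6: write(P1, v3, 108). refcount(pp3)=2>1 -> COPY to pp6. 7 ppages; refcounts: pp0:2 pp1:1 pp2:1 pp3:1 pp4:1 pp5:1 pp6:1
Op 7: read(P1, v0) -> 24. No state change.

Answer: 7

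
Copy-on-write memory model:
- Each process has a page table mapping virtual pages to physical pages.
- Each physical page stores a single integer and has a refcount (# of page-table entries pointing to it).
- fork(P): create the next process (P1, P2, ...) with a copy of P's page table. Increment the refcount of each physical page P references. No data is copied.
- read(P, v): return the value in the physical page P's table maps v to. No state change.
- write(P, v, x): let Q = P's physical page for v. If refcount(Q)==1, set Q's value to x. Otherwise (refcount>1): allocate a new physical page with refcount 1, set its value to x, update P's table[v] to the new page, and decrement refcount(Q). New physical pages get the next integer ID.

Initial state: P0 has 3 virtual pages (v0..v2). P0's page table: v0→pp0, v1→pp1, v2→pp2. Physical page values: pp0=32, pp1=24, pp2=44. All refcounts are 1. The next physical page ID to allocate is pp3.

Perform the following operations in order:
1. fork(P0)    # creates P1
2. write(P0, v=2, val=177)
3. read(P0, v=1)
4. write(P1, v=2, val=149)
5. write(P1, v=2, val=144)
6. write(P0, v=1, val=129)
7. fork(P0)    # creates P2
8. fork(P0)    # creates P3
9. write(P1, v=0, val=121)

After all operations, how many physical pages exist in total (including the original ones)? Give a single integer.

Answer: 6

Derivation:
Op 1: fork(P0) -> P1. 3 ppages; refcounts: pp0:2 pp1:2 pp2:2
Op 2: write(P0, v2, 177). refcount(pp2)=2>1 -> COPY to pp3. 4 ppages; refcounts: pp0:2 pp1:2 pp2:1 pp3:1
Op 3: read(P0, v1) -> 24. No state change.
Op 4: write(P1, v2, 149). refcount(pp2)=1 -> write in place. 4 ppages; refcounts: pp0:2 pp1:2 pp2:1 pp3:1
Op 5: write(P1, v2, 144). refcount(pp2)=1 -> write in place. 4 ppages; refcounts: pp0:2 pp1:2 pp2:1 pp3:1
Op 6: write(P0, v1, 129). refcount(pp1)=2>1 -> COPY to pp4. 5 ppages; refcounts: pp0:2 pp1:1 pp2:1 pp3:1 pp4:1
Op 7: fork(P0) -> P2. 5 ppages; refcounts: pp0:3 pp1:1 pp2:1 pp3:2 pp4:2
Op 8: fork(P0) -> P3. 5 ppages; refcounts: pp0:4 pp1:1 pp2:1 pp3:3 pp4:3
Op 9: write(P1, v0, 121). refcount(pp0)=4>1 -> COPY to pp5. 6 ppages; refcounts: pp0:3 pp1:1 pp2:1 pp3:3 pp4:3 pp5:1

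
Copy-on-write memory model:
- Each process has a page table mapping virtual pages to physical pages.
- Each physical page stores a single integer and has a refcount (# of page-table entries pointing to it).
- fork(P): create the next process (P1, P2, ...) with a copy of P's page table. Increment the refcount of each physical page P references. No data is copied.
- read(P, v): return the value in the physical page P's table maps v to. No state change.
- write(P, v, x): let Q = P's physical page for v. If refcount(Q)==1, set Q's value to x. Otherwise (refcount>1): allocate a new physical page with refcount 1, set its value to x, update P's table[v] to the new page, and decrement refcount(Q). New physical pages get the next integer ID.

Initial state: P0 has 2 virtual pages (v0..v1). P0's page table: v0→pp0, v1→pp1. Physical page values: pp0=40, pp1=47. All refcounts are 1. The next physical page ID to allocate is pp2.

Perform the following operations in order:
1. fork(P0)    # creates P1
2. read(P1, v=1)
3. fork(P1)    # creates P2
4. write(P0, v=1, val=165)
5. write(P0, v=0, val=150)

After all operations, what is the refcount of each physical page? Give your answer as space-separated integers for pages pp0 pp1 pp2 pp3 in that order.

Op 1: fork(P0) -> P1. 2 ppages; refcounts: pp0:2 pp1:2
Op 2: read(P1, v1) -> 47. No state change.
Op 3: fork(P1) -> P2. 2 ppages; refcounts: pp0:3 pp1:3
Op 4: write(P0, v1, 165). refcount(pp1)=3>1 -> COPY to pp2. 3 ppages; refcounts: pp0:3 pp1:2 pp2:1
Op 5: write(P0, v0, 150). refcount(pp0)=3>1 -> COPY to pp3. 4 ppages; refcounts: pp0:2 pp1:2 pp2:1 pp3:1

Answer: 2 2 1 1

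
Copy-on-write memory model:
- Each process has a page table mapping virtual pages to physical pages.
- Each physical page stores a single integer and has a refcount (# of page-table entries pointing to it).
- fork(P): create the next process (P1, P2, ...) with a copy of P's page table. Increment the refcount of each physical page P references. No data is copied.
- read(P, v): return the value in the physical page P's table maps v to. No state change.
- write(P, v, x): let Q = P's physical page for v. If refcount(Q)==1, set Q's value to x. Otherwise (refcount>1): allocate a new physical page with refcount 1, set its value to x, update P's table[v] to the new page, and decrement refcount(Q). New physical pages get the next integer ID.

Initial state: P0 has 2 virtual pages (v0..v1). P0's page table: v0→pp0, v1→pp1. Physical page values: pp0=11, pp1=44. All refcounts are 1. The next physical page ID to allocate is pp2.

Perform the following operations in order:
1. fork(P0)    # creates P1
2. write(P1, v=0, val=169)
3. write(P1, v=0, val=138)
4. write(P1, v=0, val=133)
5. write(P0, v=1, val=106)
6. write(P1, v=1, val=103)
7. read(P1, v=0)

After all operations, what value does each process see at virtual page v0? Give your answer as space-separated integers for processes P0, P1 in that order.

Op 1: fork(P0) -> P1. 2 ppages; refcounts: pp0:2 pp1:2
Op 2: write(P1, v0, 169). refcount(pp0)=2>1 -> COPY to pp2. 3 ppages; refcounts: pp0:1 pp1:2 pp2:1
Op 3: write(P1, v0, 138). refcount(pp2)=1 -> write in place. 3 ppages; refcounts: pp0:1 pp1:2 pp2:1
Op 4: write(P1, v0, 133). refcount(pp2)=1 -> write in place. 3 ppages; refcounts: pp0:1 pp1:2 pp2:1
Op 5: write(P0, v1, 106). refcount(pp1)=2>1 -> COPY to pp3. 4 ppages; refcounts: pp0:1 pp1:1 pp2:1 pp3:1
Op 6: write(P1, v1, 103). refcount(pp1)=1 -> write in place. 4 ppages; refcounts: pp0:1 pp1:1 pp2:1 pp3:1
Op 7: read(P1, v0) -> 133. No state change.
P0: v0 -> pp0 = 11
P1: v0 -> pp2 = 133

Answer: 11 133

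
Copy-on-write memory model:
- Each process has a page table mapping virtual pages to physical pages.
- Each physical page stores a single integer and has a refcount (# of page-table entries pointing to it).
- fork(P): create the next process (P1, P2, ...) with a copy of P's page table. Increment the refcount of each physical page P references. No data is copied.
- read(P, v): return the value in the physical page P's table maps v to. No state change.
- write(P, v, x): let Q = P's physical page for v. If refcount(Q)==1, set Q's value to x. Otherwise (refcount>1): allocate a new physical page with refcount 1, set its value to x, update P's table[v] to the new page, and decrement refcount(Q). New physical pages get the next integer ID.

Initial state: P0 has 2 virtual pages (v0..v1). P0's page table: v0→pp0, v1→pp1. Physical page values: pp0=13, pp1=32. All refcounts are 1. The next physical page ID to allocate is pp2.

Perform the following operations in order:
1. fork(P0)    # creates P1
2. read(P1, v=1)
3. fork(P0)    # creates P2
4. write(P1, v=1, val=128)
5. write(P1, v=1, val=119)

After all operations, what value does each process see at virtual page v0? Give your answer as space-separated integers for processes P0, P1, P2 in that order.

Op 1: fork(P0) -> P1. 2 ppages; refcounts: pp0:2 pp1:2
Op 2: read(P1, v1) -> 32. No state change.
Op 3: fork(P0) -> P2. 2 ppages; refcounts: pp0:3 pp1:3
Op 4: write(P1, v1, 128). refcount(pp1)=3>1 -> COPY to pp2. 3 ppages; refcounts: pp0:3 pp1:2 pp2:1
Op 5: write(P1, v1, 119). refcount(pp2)=1 -> write in place. 3 ppages; refcounts: pp0:3 pp1:2 pp2:1
P0: v0 -> pp0 = 13
P1: v0 -> pp0 = 13
P2: v0 -> pp0 = 13

Answer: 13 13 13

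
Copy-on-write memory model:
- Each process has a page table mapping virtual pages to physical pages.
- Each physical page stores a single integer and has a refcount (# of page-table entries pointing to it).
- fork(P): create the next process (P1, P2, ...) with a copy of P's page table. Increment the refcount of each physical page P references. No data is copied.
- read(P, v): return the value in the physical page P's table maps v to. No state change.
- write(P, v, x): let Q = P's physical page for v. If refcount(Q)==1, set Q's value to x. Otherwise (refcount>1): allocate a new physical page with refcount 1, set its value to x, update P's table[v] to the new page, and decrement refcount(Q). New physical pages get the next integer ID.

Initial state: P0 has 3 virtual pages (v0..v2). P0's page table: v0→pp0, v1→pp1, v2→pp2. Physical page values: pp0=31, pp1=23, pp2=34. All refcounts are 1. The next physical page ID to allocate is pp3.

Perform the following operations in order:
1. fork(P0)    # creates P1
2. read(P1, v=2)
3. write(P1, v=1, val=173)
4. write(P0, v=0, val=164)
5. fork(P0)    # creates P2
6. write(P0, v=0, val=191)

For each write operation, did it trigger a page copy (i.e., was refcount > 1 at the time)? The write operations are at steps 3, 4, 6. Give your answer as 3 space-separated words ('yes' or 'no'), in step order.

Op 1: fork(P0) -> P1. 3 ppages; refcounts: pp0:2 pp1:2 pp2:2
Op 2: read(P1, v2) -> 34. No state change.
Op 3: write(P1, v1, 173). refcount(pp1)=2>1 -> COPY to pp3. 4 ppages; refcounts: pp0:2 pp1:1 pp2:2 pp3:1
Op 4: write(P0, v0, 164). refcount(pp0)=2>1 -> COPY to pp4. 5 ppages; refcounts: pp0:1 pp1:1 pp2:2 pp3:1 pp4:1
Op 5: fork(P0) -> P2. 5 ppages; refcounts: pp0:1 pp1:2 pp2:3 pp3:1 pp4:2
Op 6: write(P0, v0, 191). refcount(pp4)=2>1 -> COPY to pp5. 6 ppages; refcounts: pp0:1 pp1:2 pp2:3 pp3:1 pp4:1 pp5:1

yes yes yes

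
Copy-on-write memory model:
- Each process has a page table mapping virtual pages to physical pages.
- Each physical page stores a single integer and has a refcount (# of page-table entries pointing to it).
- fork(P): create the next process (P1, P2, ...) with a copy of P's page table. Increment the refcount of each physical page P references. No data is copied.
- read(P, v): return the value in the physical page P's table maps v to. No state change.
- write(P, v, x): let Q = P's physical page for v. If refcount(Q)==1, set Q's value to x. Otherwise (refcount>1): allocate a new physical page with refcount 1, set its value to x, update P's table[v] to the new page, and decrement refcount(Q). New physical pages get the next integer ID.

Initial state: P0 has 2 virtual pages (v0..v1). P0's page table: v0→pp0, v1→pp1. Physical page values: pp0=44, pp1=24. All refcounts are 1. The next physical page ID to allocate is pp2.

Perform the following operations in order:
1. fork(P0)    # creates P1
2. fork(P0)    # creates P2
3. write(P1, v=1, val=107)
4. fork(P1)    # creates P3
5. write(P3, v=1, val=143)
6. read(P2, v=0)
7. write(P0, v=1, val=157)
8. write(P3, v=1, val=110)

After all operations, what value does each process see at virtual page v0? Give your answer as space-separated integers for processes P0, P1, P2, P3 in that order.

Op 1: fork(P0) -> P1. 2 ppages; refcounts: pp0:2 pp1:2
Op 2: fork(P0) -> P2. 2 ppages; refcounts: pp0:3 pp1:3
Op 3: write(P1, v1, 107). refcount(pp1)=3>1 -> COPY to pp2. 3 ppages; refcounts: pp0:3 pp1:2 pp2:1
Op 4: fork(P1) -> P3. 3 ppages; refcounts: pp0:4 pp1:2 pp2:2
Op 5: write(P3, v1, 143). refcount(pp2)=2>1 -> COPY to pp3. 4 ppages; refcounts: pp0:4 pp1:2 pp2:1 pp3:1
Op 6: read(P2, v0) -> 44. No state change.
Op 7: write(P0, v1, 157). refcount(pp1)=2>1 -> COPY to pp4. 5 ppages; refcounts: pp0:4 pp1:1 pp2:1 pp3:1 pp4:1
Op 8: write(P3, v1, 110). refcount(pp3)=1 -> write in place. 5 ppages; refcounts: pp0:4 pp1:1 pp2:1 pp3:1 pp4:1
P0: v0 -> pp0 = 44
P1: v0 -> pp0 = 44
P2: v0 -> pp0 = 44
P3: v0 -> pp0 = 44

Answer: 44 44 44 44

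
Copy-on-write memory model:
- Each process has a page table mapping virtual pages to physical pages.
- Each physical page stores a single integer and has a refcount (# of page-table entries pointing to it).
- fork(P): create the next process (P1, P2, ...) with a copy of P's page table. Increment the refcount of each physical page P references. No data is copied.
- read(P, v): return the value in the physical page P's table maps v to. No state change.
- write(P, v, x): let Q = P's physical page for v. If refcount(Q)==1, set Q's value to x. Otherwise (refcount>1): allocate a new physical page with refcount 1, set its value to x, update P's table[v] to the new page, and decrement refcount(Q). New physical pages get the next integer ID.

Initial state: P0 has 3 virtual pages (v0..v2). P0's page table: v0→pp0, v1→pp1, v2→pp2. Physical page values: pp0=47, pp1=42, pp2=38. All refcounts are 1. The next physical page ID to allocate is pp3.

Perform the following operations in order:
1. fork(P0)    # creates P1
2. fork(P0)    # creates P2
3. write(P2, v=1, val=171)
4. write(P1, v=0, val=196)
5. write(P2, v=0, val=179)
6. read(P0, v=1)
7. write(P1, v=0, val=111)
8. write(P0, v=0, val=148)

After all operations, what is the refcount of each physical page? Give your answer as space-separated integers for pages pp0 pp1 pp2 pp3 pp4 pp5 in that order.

Answer: 1 2 3 1 1 1

Derivation:
Op 1: fork(P0) -> P1. 3 ppages; refcounts: pp0:2 pp1:2 pp2:2
Op 2: fork(P0) -> P2. 3 ppages; refcounts: pp0:3 pp1:3 pp2:3
Op 3: write(P2, v1, 171). refcount(pp1)=3>1 -> COPY to pp3. 4 ppages; refcounts: pp0:3 pp1:2 pp2:3 pp3:1
Op 4: write(P1, v0, 196). refcount(pp0)=3>1 -> COPY to pp4. 5 ppages; refcounts: pp0:2 pp1:2 pp2:3 pp3:1 pp4:1
Op 5: write(P2, v0, 179). refcount(pp0)=2>1 -> COPY to pp5. 6 ppages; refcounts: pp0:1 pp1:2 pp2:3 pp3:1 pp4:1 pp5:1
Op 6: read(P0, v1) -> 42. No state change.
Op 7: write(P1, v0, 111). refcount(pp4)=1 -> write in place. 6 ppages; refcounts: pp0:1 pp1:2 pp2:3 pp3:1 pp4:1 pp5:1
Op 8: write(P0, v0, 148). refcount(pp0)=1 -> write in place. 6 ppages; refcounts: pp0:1 pp1:2 pp2:3 pp3:1 pp4:1 pp5:1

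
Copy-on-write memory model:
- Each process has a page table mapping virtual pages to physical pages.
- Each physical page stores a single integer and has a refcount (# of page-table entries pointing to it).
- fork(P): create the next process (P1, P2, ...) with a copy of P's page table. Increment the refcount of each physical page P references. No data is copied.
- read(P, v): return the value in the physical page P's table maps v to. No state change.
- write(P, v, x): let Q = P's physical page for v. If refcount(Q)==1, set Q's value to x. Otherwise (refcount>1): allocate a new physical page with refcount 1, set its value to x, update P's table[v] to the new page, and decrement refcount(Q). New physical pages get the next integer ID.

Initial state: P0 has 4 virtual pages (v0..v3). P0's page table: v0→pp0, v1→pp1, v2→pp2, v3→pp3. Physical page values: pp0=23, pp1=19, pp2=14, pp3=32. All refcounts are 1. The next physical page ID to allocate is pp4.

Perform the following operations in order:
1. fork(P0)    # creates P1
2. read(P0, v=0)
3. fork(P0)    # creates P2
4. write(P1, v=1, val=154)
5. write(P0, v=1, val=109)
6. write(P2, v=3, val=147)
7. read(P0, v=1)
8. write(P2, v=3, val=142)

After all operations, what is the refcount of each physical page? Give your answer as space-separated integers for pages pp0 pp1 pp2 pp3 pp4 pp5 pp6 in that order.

Answer: 3 1 3 2 1 1 1

Derivation:
Op 1: fork(P0) -> P1. 4 ppages; refcounts: pp0:2 pp1:2 pp2:2 pp3:2
Op 2: read(P0, v0) -> 23. No state change.
Op 3: fork(P0) -> P2. 4 ppages; refcounts: pp0:3 pp1:3 pp2:3 pp3:3
Op 4: write(P1, v1, 154). refcount(pp1)=3>1 -> COPY to pp4. 5 ppages; refcounts: pp0:3 pp1:2 pp2:3 pp3:3 pp4:1
Op 5: write(P0, v1, 109). refcount(pp1)=2>1 -> COPY to pp5. 6 ppages; refcounts: pp0:3 pp1:1 pp2:3 pp3:3 pp4:1 pp5:1
Op 6: write(P2, v3, 147). refcount(pp3)=3>1 -> COPY to pp6. 7 ppages; refcounts: pp0:3 pp1:1 pp2:3 pp3:2 pp4:1 pp5:1 pp6:1
Op 7: read(P0, v1) -> 109. No state change.
Op 8: write(P2, v3, 142). refcount(pp6)=1 -> write in place. 7 ppages; refcounts: pp0:3 pp1:1 pp2:3 pp3:2 pp4:1 pp5:1 pp6:1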